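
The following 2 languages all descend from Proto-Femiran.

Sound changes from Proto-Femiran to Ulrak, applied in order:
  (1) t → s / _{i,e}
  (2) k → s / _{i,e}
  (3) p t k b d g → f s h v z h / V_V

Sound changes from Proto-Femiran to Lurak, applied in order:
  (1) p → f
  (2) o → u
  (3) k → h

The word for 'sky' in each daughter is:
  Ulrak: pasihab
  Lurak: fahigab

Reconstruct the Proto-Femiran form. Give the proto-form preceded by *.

Position 1: Ulrak has p, Lurak has f. Ulrak preserves p here (none of its changes turn any other segment into p), so the proto-segment is *p.
Position 5: Ulrak has h, Lurak has g. Lurak preserves g here (none of its changes turn any other segment into g), so the proto-segment is *g.
Position 3: Ulrak has s, Lurak has h. Taking the neighbouring segments as reconstructed: Ulrak s could go back to *t or *k or *s; Lurak h could go back to *k or *h — the one source consistent with every daughter is *k.
Verify the candidate proto-form against each daughter:
Ulrak: start from *pakigab.
  rule 1: no change — pakigab
  rule 2 (palatalisation): pakigab → pasigab
  rule 3 (intervocalic lenition): pasigab → pasihab
  ⇒ Ulrak pasihab
Lurak: *pakigab
  pakigab → fakigab   [unconditioned shift]
  fakigab (rule 2 does not apply)
  fakigab → fahigab   [unconditioned shift]
  giving Lurak fahigab.
No other proto-form is consistent with every reflex, so the reconstruction is *pakigab.

*pakigab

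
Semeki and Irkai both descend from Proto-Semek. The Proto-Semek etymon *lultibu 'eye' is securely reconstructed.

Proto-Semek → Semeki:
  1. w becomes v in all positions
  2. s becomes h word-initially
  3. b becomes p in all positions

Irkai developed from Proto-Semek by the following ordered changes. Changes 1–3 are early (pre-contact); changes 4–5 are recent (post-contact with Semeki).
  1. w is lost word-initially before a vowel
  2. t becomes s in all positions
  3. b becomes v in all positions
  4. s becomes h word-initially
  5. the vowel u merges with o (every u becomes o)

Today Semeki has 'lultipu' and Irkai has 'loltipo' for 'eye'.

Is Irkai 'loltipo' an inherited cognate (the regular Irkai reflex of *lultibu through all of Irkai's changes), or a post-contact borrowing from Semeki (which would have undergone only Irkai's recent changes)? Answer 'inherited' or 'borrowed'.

borrowed

If inherited, *lultibu would pass through all of Irkai's changes:
Irkai: start from *lultibu.
  rule 1: no change — lultibu
  rule 2 (unconditioned shift): lultibu → lulsibu
  rule 3 (unconditioned shift): lulsibu → lulsivu
  rule 4: no change — lulsivu
  rule 5 (vowel merger): lulsivu → lolsivo
  ⇒ Irkai lolsivo
If borrowed from Semeki 'lultipu' after the early changes, it would undergo only the recent ones:
  rule 4 (debuccalisation): no change (lultipu)
  rule 5 (vowel merger): lultipu → loltipo
  ⇒ as a loan: loltipo
Irkai 'loltipo' matches the loan outcome 'loltipo', not the inherited 'lolsivo' — it skipped the early Irkai changes, so it was borrowed from Semeki.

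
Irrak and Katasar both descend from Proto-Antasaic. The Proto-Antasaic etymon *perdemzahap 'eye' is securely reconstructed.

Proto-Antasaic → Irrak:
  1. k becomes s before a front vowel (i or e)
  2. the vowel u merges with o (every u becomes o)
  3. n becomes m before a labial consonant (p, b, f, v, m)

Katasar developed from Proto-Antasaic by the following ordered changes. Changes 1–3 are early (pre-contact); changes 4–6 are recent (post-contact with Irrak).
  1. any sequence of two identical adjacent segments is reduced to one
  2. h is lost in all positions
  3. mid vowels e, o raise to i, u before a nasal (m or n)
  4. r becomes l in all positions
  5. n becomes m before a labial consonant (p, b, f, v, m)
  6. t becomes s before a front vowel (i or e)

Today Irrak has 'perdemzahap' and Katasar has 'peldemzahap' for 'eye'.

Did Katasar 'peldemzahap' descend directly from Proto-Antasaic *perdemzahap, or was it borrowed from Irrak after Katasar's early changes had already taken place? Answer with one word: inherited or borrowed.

borrowed

If inherited, *perdemzahap would pass through all of Katasar's changes:
Katasar: *perdemzahap
  perdemzahap (rule 1 does not apply)
  perdemzahap → perdemzaap   [h-loss]
  perdemzaap → perdimzaap   [pre-nasal raising]
  perdimzaap → peldimzaap   [unconditioned shift]
  peldimzaap (rule 5 does not apply)
  peldimzaap (rule 6 does not apply)
  giving Katasar peldimzaap.
If borrowed from Irrak 'perdemzahap' after the early changes, it would undergo only the recent ones:
  rule 4 (unconditioned shift): perdemzahap → peldemzahap
  rule 5 (nasal place assimilation): no change (peldemzahap)
  rule 6 (palatalisation): no change (peldemzahap)
  ⇒ as a loan: peldemzahap
Katasar 'peldemzahap' matches the loan outcome 'peldemzahap', not the inherited 'peldimzaap' — it skipped the early Katasar changes, so it was borrowed from Irrak.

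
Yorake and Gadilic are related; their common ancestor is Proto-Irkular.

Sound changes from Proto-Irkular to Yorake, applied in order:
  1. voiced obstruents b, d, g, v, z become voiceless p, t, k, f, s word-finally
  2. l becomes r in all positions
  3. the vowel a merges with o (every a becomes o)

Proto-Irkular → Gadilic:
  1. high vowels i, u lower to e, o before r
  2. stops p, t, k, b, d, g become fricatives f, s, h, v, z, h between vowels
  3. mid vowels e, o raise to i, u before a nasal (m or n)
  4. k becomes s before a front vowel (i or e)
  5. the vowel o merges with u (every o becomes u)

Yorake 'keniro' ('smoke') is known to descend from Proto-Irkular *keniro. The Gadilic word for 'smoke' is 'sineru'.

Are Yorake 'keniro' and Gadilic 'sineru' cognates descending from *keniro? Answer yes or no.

Derive the expected Gadilic reflex of *keniro:
Gadilic: start from *keniro.
  rule 1 (pre-rhotic lowering): keniro → kenero
  rule 2: no change — kenero
  rule 3 (pre-nasal raising): kenero → kinero
  rule 4 (palatalisation): kinero → sinero
  rule 5 (vowel merger): sinero → sineru
  ⇒ Gadilic sineru
Gadilic 'sineru' matches the regular reflex exactly, so the pair is cognate.

yes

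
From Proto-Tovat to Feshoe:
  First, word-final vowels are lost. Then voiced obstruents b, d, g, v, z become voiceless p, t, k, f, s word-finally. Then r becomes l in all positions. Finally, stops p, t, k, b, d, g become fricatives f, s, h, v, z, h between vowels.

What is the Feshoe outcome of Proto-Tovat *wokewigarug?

Feshoe: *wokewigarug
  wokewigarug (rule 1 does not apply)
  wokewigarug → wokewigaruk   [final devoicing]
  wokewigaruk → wokewigaluk   [unconditioned shift]
  wokewigaluk → wohewihaluk   [intervocalic lenition]
  giving Feshoe wohewihaluk.

wohewihaluk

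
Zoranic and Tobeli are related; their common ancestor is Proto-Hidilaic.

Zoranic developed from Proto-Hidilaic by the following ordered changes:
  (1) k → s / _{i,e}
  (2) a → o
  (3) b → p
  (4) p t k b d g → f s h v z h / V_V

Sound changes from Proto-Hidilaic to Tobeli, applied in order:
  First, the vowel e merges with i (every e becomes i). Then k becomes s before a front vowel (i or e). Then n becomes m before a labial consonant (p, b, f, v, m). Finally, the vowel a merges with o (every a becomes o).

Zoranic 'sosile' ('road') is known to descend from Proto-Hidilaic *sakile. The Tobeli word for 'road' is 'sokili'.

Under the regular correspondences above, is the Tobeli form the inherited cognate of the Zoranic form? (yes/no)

Derive the expected Tobeli reflex of *sakile:
Tobeli: start from *sakile.
  rule 1 (vowel merger): sakile → sakili
  rule 2 (palatalisation): sakili → sasili
  rule 3: no change — sasili
  rule 4 (vowel merger): sasili → sosili
  ⇒ Tobeli sosili
The regular Tobeli reflex would be 'sosili', but the attested form is 'sokili'. The correspondence is irregular, so they are not cognates (the Tobeli form has a different source).

no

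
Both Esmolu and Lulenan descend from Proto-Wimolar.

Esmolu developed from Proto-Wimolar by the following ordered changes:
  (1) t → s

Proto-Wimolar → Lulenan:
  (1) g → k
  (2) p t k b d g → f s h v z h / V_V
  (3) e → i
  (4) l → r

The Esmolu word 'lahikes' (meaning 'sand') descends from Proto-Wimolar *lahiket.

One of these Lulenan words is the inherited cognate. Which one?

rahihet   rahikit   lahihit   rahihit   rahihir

Lulenan: *lahiket > lahihet > lahihit > rahihit  (by intervocalic lenition, vowel merger, unconditioned shift)

rahihit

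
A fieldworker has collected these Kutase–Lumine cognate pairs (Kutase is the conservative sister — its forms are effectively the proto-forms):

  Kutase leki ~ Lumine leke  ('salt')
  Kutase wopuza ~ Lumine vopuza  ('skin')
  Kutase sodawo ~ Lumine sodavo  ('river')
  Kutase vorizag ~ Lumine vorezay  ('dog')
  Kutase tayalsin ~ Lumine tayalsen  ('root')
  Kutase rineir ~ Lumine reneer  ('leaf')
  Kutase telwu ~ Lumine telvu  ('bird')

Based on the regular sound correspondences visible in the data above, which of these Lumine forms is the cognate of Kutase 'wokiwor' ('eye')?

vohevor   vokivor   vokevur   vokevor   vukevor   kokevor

wopuza ~ vopuza — Kutase w corresponds to Lumine v word-initially before a back vowel.
vorizag ~ vorezay — Kutase i corresponds to Lumine e after a consonant, before a consonant other than r, m, n, p, b, f, v.
sodawo ~ sodavo — Kutase w corresponds to Lumine v between vowels (before a back vowel).
Applying these to Kutase 'wokiwor':
  wokiwor → vokiwor   (w→v word-initially before a back vowel)
  vokiwor → vokewor   (i→e after a consonant, before a consonant other than r, m, n, p, b, f, v)
  vokewor → vokevor   (w→v between vowels (before a back vowel))
So the Lumine cognate is 'vokevor'.

vokevor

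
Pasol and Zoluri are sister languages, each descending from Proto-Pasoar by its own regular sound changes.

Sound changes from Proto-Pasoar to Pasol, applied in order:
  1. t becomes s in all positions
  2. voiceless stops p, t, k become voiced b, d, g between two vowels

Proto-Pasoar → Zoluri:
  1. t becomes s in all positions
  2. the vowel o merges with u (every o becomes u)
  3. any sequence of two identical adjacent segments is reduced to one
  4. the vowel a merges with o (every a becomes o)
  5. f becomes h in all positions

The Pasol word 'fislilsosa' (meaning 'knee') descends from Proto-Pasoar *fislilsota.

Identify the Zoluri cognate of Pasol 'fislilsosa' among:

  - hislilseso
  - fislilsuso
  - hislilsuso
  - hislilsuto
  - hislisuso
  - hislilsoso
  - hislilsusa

hislilsuso

Zoluri: *fislilsota
  fislilsota → fislilsosa   [unconditioned shift]
  fislilsosa → fislilsusa   [vowel merger]
  fislilsusa (rule 3 does not apply)
  fislilsusa → fislilsuso   [vowel merger]
  fislilsuso → hislilsuso   [unconditioned shift]
  giving Zoluri hislilsuso.
The other candidates each miss or misapply at least one Zoluri change.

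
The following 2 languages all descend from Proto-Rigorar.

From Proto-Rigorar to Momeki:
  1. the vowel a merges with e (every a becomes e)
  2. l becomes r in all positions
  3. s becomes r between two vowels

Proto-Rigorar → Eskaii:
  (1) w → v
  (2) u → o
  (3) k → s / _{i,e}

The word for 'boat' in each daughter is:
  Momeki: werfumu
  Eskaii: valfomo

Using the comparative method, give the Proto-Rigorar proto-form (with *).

*walfumu

Position 2: Momeki has e, Eskaii has a. Eskaii preserves a here (none of its changes turn any other segment into a), so the proto-segment is *a.
Position 5: Momeki has u, Eskaii has o. Momeki preserves u here (none of its changes turn any other segment into u), so the proto-segment is *u.
Position 7: Momeki has u, Eskaii has o. Momeki preserves u here (none of its changes turn any other segment into u), so the proto-segment is *u.
Continuing position by position gives *walfumu; check it forward:
Momeki: *walfumu > welfumu > werfumu  (by vowel merger, unconditioned shift)
Eskaii: *walfumu
  walfumu → valfumu   [unconditioned shift]
  valfumu → valfomo   [vowel merger]
  valfomo (rule 3 does not apply)
  giving Eskaii valfomo.
Only *walfumu yields all of Momeki werfumu, Eskaii valfomo.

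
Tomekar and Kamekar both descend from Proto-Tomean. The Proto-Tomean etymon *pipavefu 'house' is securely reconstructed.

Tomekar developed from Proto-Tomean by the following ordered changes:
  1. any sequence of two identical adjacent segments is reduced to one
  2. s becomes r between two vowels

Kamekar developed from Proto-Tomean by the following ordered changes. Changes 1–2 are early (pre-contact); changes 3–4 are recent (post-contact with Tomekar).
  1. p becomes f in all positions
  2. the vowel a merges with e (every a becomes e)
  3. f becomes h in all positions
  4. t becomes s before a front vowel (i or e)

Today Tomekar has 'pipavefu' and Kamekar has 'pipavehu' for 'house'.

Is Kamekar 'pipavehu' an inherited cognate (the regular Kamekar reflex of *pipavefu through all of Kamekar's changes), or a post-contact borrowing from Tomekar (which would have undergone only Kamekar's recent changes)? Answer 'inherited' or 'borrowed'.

If inherited, *pipavefu would pass through all of Kamekar's changes:
Kamekar: *pipavefu
  pipavefu → fifavefu   [unconditioned shift]
  fifavefu → fifevefu   [vowel merger]
  fifevefu → hihevehu   [unconditioned shift]
  hihevehu (rule 4 does not apply)
  giving Kamekar hihevehu.
If borrowed from Tomekar 'pipavefu' after the early changes, it would undergo only the recent ones:
  rule 3 (unconditioned shift): pipavefu → pipavehu
  rule 4 (palatalisation): no change (pipavehu)
  ⇒ as a loan: pipavehu
Kamekar 'pipavehu' matches the loan outcome 'pipavehu', not the inherited 'hihevehu' — it skipped the early Kamekar changes, so it was borrowed from Tomekar.

borrowed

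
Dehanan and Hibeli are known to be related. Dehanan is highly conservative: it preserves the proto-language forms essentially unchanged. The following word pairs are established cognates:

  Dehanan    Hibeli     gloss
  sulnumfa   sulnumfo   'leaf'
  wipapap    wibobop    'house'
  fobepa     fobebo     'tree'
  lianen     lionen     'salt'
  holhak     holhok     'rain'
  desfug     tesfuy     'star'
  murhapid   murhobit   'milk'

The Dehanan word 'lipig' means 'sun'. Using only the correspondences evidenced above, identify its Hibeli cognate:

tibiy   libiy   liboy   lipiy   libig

murhapid ~ murhobit — Dehanan p corresponds to Hibeli b between vowels (before a front vowel).
desfug ~ tesfuy — Dehanan g corresponds to Hibeli y word-finally.
Applying these to Dehanan 'lipig':
  lipig → libig   (p→b between vowels (before a front vowel))
  libig → libiy   (g→y word-finally)
So the Hibeli cognate is 'libiy'.

libiy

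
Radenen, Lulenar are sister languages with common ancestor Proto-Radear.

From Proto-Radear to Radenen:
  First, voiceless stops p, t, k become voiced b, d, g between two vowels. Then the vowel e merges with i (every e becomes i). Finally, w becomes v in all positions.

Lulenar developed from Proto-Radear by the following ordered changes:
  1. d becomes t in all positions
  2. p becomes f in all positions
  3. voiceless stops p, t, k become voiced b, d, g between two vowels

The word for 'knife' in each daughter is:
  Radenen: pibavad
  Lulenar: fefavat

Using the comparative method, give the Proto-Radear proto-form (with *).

*pepavad

Position 1: Radenen has p, Lulenar has f. Radenen preserves p here (none of its changes turn any other segment into p), so the proto-segment is *p.
Position 7: Radenen has d, Lulenar has t. Taking the neighbouring segments as reconstructed: Radenen d can only go back to *d; Lulenar t could go back to *t or *d — the one source consistent with every daughter is *d.
This points to *pepavad. Verify forward in each daughter:
Radenen: start from *pepavad.
  rule 1 (intervocalic voicing): pepavad → pebavad
  rule 2 (vowel merger): pebavad → pibavad
  rule 3: no change — pibavad
  ⇒ Radenen pibavad
Lulenar: *pepavad
  pepavad → pepavat   [unconditioned shift]
  pepavat → fefavat   [unconditioned shift]
  fefavat (rule 3 does not apply)
  giving Lulenar fefavat.
Only *pepavad yields all of Radenen pibavad, Lulenar fefavat.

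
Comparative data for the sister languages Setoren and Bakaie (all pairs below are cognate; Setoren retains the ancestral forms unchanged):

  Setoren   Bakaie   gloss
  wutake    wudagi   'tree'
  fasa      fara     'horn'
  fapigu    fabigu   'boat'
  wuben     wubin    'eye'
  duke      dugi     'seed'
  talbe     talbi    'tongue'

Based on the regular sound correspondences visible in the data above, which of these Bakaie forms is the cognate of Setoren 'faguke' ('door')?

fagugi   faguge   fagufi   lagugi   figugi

wutake ~ wudagi, duke ~ dugi — Setoren k corresponds to Bakaie g between vowels (before a front vowel).
wutake ~ wudagi, duke ~ dugi — Setoren e corresponds to Bakaie i word-finally.
Applying these to Setoren 'faguke':
  faguke → faguge   (k→g between vowels (before a front vowel))
  faguge → fagugi   (e→i word-finally)
So the Bakaie cognate is 'fagugi'.

fagugi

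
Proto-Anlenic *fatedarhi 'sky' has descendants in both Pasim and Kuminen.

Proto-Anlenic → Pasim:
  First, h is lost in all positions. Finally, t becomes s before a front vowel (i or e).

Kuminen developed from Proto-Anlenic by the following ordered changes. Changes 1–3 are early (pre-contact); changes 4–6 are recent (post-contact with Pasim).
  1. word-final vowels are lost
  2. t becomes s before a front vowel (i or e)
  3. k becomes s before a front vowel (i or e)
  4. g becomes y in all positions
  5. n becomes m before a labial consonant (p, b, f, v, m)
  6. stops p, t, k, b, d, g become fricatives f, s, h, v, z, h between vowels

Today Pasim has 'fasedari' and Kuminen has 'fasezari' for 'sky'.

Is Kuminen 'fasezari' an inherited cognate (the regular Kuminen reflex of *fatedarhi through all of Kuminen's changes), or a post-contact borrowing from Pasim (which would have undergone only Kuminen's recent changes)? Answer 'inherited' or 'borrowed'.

borrowed

If inherited, *fatedarhi would pass through all of Kuminen's changes:
Kuminen: *fatedarhi > fatedarh > fasedarh > fasezarh  (by apocope, palatalisation, intervocalic lenition)
If borrowed from Pasim 'fasedari' after the early changes, it would undergo only the recent ones:
  rule 4 (unconditioned shift): no change (fasedari)
  rule 5 (nasal place assimilation): no change (fasedari)
  rule 6 (intervocalic lenition): fasedari → fasezari
  ⇒ as a loan: fasezari
Kuminen 'fasezari' matches the loan outcome 'fasezari', not the inherited 'fasezarh' — it skipped the early Kuminen changes, so it was borrowed from Pasim.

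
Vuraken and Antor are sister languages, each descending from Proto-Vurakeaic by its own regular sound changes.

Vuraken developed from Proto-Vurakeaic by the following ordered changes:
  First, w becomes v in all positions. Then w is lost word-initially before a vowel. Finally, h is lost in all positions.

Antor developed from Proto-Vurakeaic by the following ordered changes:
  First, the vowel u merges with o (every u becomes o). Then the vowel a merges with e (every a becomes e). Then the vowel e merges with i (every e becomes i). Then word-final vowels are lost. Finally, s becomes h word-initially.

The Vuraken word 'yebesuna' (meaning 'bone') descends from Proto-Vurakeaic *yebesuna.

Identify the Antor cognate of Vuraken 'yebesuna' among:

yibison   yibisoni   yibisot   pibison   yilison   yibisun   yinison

Antor: *yebesuna
  yebesuna → yebesona   [vowel merger]
  yebesona → yebesone   [vowel merger]
  yebesone → yibisoni   [vowel merger]
  yibisoni → yibison   [apocope]
  yibison (rule 5 does not apply)
  giving Antor yibison.
Among the options, 'yibison' alone shows every Antor change applied in order.

yibison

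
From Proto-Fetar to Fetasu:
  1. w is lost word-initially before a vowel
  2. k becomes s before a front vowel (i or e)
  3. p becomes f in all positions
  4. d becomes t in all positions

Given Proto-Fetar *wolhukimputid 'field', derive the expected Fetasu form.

Fetasu: start from *wolhukimputid.
  rule 1 (glide loss): wolhukimputid → olhukimputid
  rule 2 (palatalisation): olhukimputid → olhusimputid
  rule 3 (unconditioned shift): olhusimputid → olhusimfutid
  rule 4 (unconditioned shift): olhusimfutid → olhusimfutit
  ⇒ Fetasu olhusimfutit

olhusimfutit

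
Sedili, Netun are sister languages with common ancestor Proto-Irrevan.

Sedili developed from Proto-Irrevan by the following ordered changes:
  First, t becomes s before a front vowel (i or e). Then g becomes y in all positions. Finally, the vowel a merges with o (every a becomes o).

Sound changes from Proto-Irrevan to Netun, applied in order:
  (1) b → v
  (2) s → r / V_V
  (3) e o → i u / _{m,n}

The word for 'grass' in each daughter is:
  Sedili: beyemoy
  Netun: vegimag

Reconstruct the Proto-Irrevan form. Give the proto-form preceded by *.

*begemag

Position 4: Sedili has e, Netun has i. Sedili preserves e here (none of its changes turn any other segment into e), so the proto-segment is *e.
Position 7: Sedili has y, Netun has g. Netun preserves g here (none of its changes turn any other segment into g), so the proto-segment is *g.
Position 3: Sedili has y, Netun has g. Netun preserves g here (none of its changes turn any other segment into g), so the proto-segment is *g.
Continuing position by position gives *begemag; check it forward:
Sedili: start from *begemag.
  rule 1: no change — begemag
  rule 2 (unconditioned shift): begemag → beyemay
  rule 3 (vowel merger): beyemay → beyemoy
  ⇒ Sedili beyemoy
Netun: *begemag
  begemag → vegemag   [unconditioned shift]
  vegemag (rule 2 does not apply)
  vegemag → vegimag   [pre-nasal raising]
  giving Netun vegimag.
Only *begemag yields all of Sedili beyemoy, Netun vegimag.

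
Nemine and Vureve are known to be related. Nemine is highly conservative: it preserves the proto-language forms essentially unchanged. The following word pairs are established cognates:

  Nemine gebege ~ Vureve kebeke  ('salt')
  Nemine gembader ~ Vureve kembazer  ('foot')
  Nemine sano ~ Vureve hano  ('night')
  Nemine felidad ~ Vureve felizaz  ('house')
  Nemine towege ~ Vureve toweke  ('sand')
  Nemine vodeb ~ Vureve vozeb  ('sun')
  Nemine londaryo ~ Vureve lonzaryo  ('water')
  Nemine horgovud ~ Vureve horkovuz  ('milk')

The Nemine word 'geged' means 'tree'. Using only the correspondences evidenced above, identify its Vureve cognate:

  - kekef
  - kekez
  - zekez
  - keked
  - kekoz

kekez

gebege ~ kebeke, gembader ~ kembazer — Nemine g corresponds to Vureve k word-initially before a front vowel.
gebege ~ kebeke, towege ~ toweke — Nemine g corresponds to Vureve k between vowels (before a front vowel).
felidad ~ felizaz, horgovud ~ horkovuz — Nemine d corresponds to Vureve z word-finally.
Applying these to Nemine 'geged':
  geged → keged   (g→k word-initially before a front vowel)
  keged → keked   (g→k between vowels (before a front vowel))
  keked → kekez   (d→z word-finally)
So the Vureve cognate is 'kekez'.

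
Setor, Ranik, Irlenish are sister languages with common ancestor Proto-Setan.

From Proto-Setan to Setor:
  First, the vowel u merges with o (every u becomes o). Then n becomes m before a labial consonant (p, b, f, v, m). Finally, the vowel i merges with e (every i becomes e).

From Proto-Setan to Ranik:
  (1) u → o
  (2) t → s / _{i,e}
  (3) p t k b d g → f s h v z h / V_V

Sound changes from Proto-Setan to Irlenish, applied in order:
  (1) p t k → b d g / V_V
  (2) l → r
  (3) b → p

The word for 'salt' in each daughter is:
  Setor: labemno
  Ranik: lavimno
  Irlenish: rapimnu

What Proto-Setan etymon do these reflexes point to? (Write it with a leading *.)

*labimnu

Position 1: Setor has l, Ranik has l, Irlenish has r. Setor preserves l here (none of its changes turn any other segment into l), so the proto-segment is *l.
Position 7: Setor has o, Ranik has o, Irlenish has u. Irlenish preserves u here (none of its changes turn any other segment into u), so the proto-segment is *u.
This points to *labimnu. Verify forward in each daughter:
Setor: *labimnu
  labimnu → labimno   [vowel merger]
  labimno (rule 2 does not apply)
  labimno → labemno   [vowel merger]
  giving Setor labemno.
Ranik: *labimnu
  labimnu → labimno   [vowel merger]
  labimno (rule 2 does not apply)
  labimno → lavimno   [intervocalic lenition]
  giving Ranik lavimno.
Irlenish: start from *labimnu.
  rule 1: no change — labimnu
  rule 2 (unconditioned shift): labimnu → rabimnu
  rule 3 (unconditioned shift): rabimnu → rapimnu
  ⇒ Irlenish rapimnu
Only *labimnu yields all of Setor labemno, Ranik lavimno, Irlenish rapimnu.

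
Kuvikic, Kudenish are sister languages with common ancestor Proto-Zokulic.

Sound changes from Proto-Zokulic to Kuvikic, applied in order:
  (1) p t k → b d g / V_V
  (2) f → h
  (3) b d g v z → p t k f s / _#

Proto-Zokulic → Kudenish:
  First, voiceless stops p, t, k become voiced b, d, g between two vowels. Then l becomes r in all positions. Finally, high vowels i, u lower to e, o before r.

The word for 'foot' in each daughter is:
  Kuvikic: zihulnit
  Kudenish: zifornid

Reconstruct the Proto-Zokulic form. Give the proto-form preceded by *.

*zifulnid

Position 5: Kuvikic has l, Kudenish has r. Kuvikic preserves l here (none of its changes turn any other segment into l), so the proto-segment is *l.
Position 8: Kuvikic has t, Kudenish has d. Taking the neighbouring segments as reconstructed: Kuvikic t could go back to *t or *d; Kudenish d can only go back to *d — the one source consistent with every daughter is *d.
This points to *zifulnid. Verify forward in each daughter:
Kuvikic: *zifulnid
  zifulnid (rule 1 does not apply)
  zifulnid → zihulnid   [unconditioned shift]
  zihulnid → zihulnit   [final devoicing]
  giving Kuvikic zihulnit.
Kudenish: *zifulnid
  zifulnid (rule 1 does not apply)
  zifulnid → zifurnid   [unconditioned shift]
  zifurnid → zifornid   [pre-rhotic lowering]
  giving Kudenish zifornid.
No other proto-form is consistent with every reflex, so the reconstruction is *zifulnid.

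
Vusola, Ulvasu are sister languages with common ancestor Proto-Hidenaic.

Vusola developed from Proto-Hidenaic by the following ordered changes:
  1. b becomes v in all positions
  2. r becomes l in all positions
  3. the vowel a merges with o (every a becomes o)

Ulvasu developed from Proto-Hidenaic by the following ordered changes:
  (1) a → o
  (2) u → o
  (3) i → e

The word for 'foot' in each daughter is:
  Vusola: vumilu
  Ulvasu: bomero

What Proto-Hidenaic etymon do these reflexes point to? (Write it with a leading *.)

*bumiru

Position 4: Vusola has i, Ulvasu has e. Vusola preserves i here (none of its changes turn any other segment into i), so the proto-segment is *i.
Position 2: Vusola has u, Ulvasu has o. Vusola preserves u here (none of its changes turn any other segment into u), so the proto-segment is *u.
This points to *bumiru. Verify forward in each daughter:
Vusola: start from *bumiru.
  rule 1 (unconditioned shift): bumiru → vumiru
  rule 2 (unconditioned shift): vumiru → vumilu
  rule 3: no change — vumilu
  ⇒ Vusola vumilu
Ulvasu: *bumiru
  bumiru (rule 1 does not apply)
  bumiru → bomiro   [vowel merger]
  bomiro → bomero   [vowel merger]
  giving Ulvasu bomero.
Only *bumiru yields all of Vusola vumilu, Ulvasu bomero.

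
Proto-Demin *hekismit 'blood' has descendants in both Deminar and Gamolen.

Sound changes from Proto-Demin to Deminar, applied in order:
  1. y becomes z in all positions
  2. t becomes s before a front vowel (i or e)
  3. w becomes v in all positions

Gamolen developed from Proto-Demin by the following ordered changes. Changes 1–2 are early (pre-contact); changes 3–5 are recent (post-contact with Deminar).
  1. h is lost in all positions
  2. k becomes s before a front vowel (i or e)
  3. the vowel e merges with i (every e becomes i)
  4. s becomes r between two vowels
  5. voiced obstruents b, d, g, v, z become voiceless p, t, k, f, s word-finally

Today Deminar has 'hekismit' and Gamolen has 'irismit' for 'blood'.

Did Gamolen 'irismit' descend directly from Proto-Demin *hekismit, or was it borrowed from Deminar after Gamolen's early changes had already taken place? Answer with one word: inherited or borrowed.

If inherited, *hekismit would pass through all of Gamolen's changes:
Gamolen: start from *hekismit.
  rule 1 (h-loss): hekismit → ekismit
  rule 2 (palatalisation): ekismit → esismit
  rule 3 (vowel merger): esismit → isismit
  rule 4 (rhotacism): isismit → irismit
  rule 5: no change — irismit
  ⇒ Gamolen irismit
If borrowed from Deminar 'hekismit' after the early changes, it would undergo only the recent ones:
  rule 3 (vowel merger): hekismit → hikismit
  rule 4 (rhotacism): no change (hikismit)
  rule 5 (final devoicing): no change (hikismit)
  ⇒ as a loan: hikismit
Gamolen 'irismit' matches the inherited outcome exactly, so it is an inherited cognate, not a loan.

inherited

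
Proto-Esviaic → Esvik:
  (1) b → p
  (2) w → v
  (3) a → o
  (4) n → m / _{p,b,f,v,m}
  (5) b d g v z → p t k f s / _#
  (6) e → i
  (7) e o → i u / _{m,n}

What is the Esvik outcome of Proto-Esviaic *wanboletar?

Esvik: *wanboletar
  wanboletar → wanpoletar   [unconditioned shift]
  wanpoletar → vanpoletar   [unconditioned shift]
  vanpoletar → vonpoletor   [vowel merger]
  vonpoletor → vompoletor   [nasal place assimilation]
  vompoletor (rule 5 does not apply)
  vompoletor → vompolitor   [vowel merger]
  vompolitor → vumpolitor   [pre-nasal raising]
  giving Esvik vumpolitor.

vumpolitor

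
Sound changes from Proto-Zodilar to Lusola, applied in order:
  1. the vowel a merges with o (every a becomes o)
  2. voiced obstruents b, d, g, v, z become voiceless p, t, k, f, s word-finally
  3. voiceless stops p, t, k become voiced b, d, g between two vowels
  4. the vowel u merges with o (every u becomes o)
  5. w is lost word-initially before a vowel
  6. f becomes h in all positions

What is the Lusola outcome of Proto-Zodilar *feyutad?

heyodot

Lusola: start from *feyutad.
  rule 1 (vowel merger): feyutad → feyutod
  rule 2 (final devoicing): feyutod → feyutot
  rule 3 (intervocalic voicing): feyutot → feyudot
  rule 4 (vowel merger): feyudot → feyodot
  rule 5: no change — feyodot
  rule 6 (unconditioned shift): feyodot → heyodot
  ⇒ Lusola heyodot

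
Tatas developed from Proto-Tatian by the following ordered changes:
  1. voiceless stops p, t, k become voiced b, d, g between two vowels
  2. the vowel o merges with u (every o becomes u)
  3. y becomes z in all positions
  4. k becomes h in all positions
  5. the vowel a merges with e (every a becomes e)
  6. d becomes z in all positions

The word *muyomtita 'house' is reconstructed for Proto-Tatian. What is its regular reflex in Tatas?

muzumtize

Tatas: *muyomtita > muyomtida > muyumtida > muzumtida > muzumtide > muzumtize  (by intervocalic voicing, vowel merger, unconditioned shift, vowel merger, unconditioned shift)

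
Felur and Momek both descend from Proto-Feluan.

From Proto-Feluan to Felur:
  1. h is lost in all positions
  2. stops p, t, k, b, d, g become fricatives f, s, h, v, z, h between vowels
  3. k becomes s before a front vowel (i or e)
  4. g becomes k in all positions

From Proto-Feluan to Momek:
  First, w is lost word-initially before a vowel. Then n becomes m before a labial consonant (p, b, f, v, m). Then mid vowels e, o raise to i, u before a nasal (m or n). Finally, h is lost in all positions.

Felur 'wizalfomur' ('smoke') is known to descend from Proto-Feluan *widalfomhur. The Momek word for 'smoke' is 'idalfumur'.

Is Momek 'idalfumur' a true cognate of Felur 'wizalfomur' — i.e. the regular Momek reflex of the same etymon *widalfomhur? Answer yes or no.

Derive the expected Momek reflex of *widalfomhur:
Momek: *widalfomhur > idalfomhur > idalfumhur > idalfumur  (by glide loss, pre-nasal raising, h-loss)
Momek 'idalfumur' matches the regular reflex exactly, so the pair is cognate.

yes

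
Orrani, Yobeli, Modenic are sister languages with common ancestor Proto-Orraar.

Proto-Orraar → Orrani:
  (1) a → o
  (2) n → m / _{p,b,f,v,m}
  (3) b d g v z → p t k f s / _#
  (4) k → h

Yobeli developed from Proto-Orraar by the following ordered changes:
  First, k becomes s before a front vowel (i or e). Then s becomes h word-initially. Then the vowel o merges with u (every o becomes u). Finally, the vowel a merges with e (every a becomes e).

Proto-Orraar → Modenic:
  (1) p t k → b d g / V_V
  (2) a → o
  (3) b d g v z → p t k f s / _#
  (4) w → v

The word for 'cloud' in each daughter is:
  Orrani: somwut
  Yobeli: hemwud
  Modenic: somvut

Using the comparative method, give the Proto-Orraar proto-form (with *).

Position 6: Orrani has t, Yobeli has d, Modenic has t. Yobeli preserves d here (none of its changes turn any other segment into d), so the proto-segment is *d.
Position 4: Orrani has w, Yobeli has w, Modenic has v. Orrani preserves w here (none of its changes turn any other segment into w), so the proto-segment is *w.
Position 2: Orrani has o, Yobeli has e, Modenic has o. Taking the neighbouring segments as reconstructed: Orrani o could go back to *a or *o; Yobeli e could go back to *a or *e; Modenic o could go back to *a or *o — the one source consistent with every daughter is *a.
Verify the candidate proto-form against each daughter:
Orrani: start from *samwud.
  rule 1 (vowel merger): samwud → somwud
  rule 2: no change — somwud
  rule 3 (final devoicing): somwud → somwut
  rule 4: no change — somwut
  ⇒ Orrani somwut
Yobeli: *samwud
  samwud (rule 1 does not apply)
  samwud → hamwud   [debuccalisation]
  hamwud (rule 3 does not apply)
  hamwud → hemwud   [vowel merger]
  giving Yobeli hemwud.
Modenic: *samwud > somwud > somwut > somvut  (by vowel merger, final devoicing, unconditioned shift)
Only *samwud yields all of Orrani somwut, Yobeli hemwud, Modenic somvut.

*samwud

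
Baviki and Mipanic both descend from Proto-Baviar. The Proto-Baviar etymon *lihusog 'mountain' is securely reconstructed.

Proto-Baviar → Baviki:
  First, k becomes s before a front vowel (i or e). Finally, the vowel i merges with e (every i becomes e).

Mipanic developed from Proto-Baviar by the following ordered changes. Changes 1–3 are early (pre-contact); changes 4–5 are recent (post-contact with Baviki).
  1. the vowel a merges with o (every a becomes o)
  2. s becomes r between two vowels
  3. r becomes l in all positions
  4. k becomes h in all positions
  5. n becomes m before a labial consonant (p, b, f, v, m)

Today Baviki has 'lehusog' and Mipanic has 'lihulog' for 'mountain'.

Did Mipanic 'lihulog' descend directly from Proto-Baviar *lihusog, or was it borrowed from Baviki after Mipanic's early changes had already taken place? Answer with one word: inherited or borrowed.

If inherited, *lihusog would pass through all of Mipanic's changes:
Mipanic: start from *lihusog.
  rule 1: no change — lihusog
  rule 2 (rhotacism): lihusog → lihurog
  rule 3 (unconditioned shift): lihurog → lihulog
  rule 4: no change — lihulog
  rule 5: no change — lihulog
  ⇒ Mipanic lihulog
If borrowed from Baviki 'lehusog' after the early changes, it would undergo only the recent ones:
  rule 4 (unconditioned shift): no change (lehusog)
  rule 5 (nasal place assimilation): no change (lehusog)
  ⇒ as a loan: lehusog
Mipanic 'lihulog' matches the inherited outcome exactly, so it is an inherited cognate, not a loan.

inherited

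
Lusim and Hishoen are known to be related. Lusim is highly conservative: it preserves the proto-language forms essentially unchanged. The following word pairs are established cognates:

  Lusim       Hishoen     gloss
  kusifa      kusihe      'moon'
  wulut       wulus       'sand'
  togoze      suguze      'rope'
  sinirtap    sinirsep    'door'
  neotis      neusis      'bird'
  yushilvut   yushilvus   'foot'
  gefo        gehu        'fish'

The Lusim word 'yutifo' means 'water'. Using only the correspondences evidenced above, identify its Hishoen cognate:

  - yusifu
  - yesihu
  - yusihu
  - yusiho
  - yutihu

yusihu

neotis ~ neusis — Lusim t corresponds to Hishoen s between vowels (before a front vowel).
gefo ~ gehu — Lusim f corresponds to Hishoen h between vowels (before a back vowel).
gefo ~ gehu — Lusim o corresponds to Hishoen u word-finally.
Applying these to Lusim 'yutifo':
  yutifo → yusifo   (t→s between vowels (before a front vowel))
  yusifo → yusiho   (f→h between vowels (before a back vowel))
  yusiho → yusihu   (o→u word-finally)
So the Hishoen cognate is 'yusihu'.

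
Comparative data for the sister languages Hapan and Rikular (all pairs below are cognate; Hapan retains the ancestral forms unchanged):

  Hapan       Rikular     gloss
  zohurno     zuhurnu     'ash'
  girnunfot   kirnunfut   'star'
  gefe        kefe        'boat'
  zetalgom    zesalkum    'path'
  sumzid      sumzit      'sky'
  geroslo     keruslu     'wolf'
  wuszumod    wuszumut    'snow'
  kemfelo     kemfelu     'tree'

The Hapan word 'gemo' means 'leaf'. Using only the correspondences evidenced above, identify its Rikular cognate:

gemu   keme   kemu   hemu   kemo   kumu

kemu

gefe ~ kefe, geroslo ~ keruslu — Hapan g corresponds to Rikular k word-initially before a front vowel.
zohurno ~ zuhurnu, geroslo ~ keruslu — Hapan o corresponds to Rikular u word-finally.
Applying these to Hapan 'gemo':
  gemo → kemo   (g→k word-initially before a front vowel)
  kemo → kemu   (o→u word-finally)
So the Rikular cognate is 'kemu'.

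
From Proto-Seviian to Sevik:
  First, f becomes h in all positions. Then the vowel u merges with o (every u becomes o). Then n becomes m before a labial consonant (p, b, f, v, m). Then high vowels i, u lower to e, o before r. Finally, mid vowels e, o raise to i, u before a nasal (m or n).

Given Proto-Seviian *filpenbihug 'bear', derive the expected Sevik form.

Sevik: start from *filpenbihug.
  rule 1 (unconditioned shift): filpenbihug → hilpenbihug
  rule 2 (vowel merger): hilpenbihug → hilpenbihog
  rule 3 (nasal place assimilation): hilpenbihog → hilpembihog
  rule 4: no change — hilpembihog
  rule 5 (pre-nasal raising): hilpembihog → hilpimbihog
  ⇒ Sevik hilpimbihog

hilpimbihog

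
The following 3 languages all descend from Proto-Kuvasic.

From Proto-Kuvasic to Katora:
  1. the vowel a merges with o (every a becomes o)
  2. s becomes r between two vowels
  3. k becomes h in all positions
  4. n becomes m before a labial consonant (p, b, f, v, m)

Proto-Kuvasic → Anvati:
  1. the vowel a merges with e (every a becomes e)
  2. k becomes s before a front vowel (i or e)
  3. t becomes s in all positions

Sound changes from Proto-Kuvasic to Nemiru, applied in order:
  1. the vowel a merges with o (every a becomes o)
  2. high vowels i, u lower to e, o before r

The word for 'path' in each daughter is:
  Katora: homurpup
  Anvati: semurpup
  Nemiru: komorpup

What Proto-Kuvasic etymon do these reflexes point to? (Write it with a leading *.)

Position 4: Katora has u, Anvati has u, Nemiru has o. Katora preserves u here (none of its changes turn any other segment into u), so the proto-segment is *u.
Position 2: Katora has o, Anvati has e, Nemiru has o. Taking the neighbouring segments as reconstructed: Katora o could go back to *a or *o; Anvati e could go back to *a or *e; Nemiru o could go back to *a or *o — the one source consistent with every daughter is *a.
Position 1: Katora has h, Anvati has s, Nemiru has k. Nemiru preserves k here (none of its changes turn any other segment into k), so the proto-segment is *k.
Verify the candidate proto-form against each daughter:
Katora: start from *kamurpup.
  rule 1 (vowel merger): kamurpup → komurpup
  rule 2: no change — komurpup
  rule 3 (unconditioned shift): komurpup → homurpup
  rule 4: no change — homurpup
  ⇒ Katora homurpup
Anvati: start from *kamurpup.
  rule 1 (vowel merger): kamurpup → kemurpup
  rule 2 (palatalisation): kemurpup → semurpup
  rule 3: no change — semurpup
  ⇒ Anvati semurpup
Nemiru: start from *kamurpup.
  rule 1 (vowel merger): kamurpup → komurpup
  rule 2 (pre-rhotic lowering): komurpup → komorpup
  ⇒ Nemiru komorpup
No other proto-form is consistent with every reflex, so the reconstruction is *kamurpup.

*kamurpup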